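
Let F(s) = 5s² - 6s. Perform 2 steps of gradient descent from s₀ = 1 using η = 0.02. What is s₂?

F′(s) = 10s - 6
s₁ = 1 − 0.02·4 = 0.92
s₂ = 0.92 − 0.02·3.2 = 0.856

0.856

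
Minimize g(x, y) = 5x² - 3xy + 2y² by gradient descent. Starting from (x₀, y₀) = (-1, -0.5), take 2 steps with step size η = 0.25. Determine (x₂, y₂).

(-2.25, 0.84375)

∇g = (10x - 3y, -3x + 4y)
(x₁, y₁) = (-1, -0.5) − 0.25·(-8.5, 1) = (1.125, -0.75)
(x₂, y₂) = (1.125, -0.75) − 0.25·(13.5, -6.375) = (-2.25, 0.84375)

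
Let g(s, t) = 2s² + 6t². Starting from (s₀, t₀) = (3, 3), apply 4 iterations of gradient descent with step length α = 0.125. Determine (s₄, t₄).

(0.1875, 0.1875)

∇g = (4s, 12t)
(s₁, t₁) = (3, 3) − 0.125·(12, 36) = (1.5, -1.5)
(s₂, t₂) = (1.5, -1.5) − 0.125·(6, -18) = (0.75, 0.75)
(s₃, t₃) = (0.75, 0.75) − 0.125·(3, 9) = (0.375, -0.375)
(s₄, t₄) = (0.375, -0.375) − 0.125·(1.5, -4.5) = (0.1875, 0.1875)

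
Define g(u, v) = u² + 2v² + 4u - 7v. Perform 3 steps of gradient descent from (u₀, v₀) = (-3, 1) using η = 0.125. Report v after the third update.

1.65625

∇g = (2u + 4, 4v - 7)
(u₁, v₁) = (-3, 1) − 0.125·(-2, -3) = (-2.75, 1.375)
(u₂, v₂) = (-2.75, 1.375) − 0.125·(-1.5, -1.5) = (-2.5625, 1.5625)
(u₃, v₃) = (-2.5625, 1.5625) − 0.125·(-1.125, -0.75) = (-2.421875, 1.65625)
v = 1.65625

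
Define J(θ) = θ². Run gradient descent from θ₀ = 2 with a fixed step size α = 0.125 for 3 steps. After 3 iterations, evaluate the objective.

0.7119140625

J′(θ) = 2θ
Step 1: J′(2) = 4; θ₁ = 2 − 0.125·4 = 1.5
Step 2: J′(1.5) = 3; θ₂ = 1.5 − 0.125·3 = 1.125
Step 3: J′(1.125) = 2.25; θ₃ = 1.125 − 0.125·2.25 = 0.84375
J(0.84375) = 0.7119140625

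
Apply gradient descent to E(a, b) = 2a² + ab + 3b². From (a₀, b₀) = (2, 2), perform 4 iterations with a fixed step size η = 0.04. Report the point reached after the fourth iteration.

∇E = (4a + b, a + 6b)
Step 1: at (2, 2), ∇E = (10, 14) → (2, 2) − 0.04·(10, 14) = (1.6, 1.44)
Step 2: at (1.6, 1.44), ∇E = (7.84, 10.24) → (1.6, 1.44) − 0.04·(7.84, 10.24) = (1.2864, 1.0304)
Step 3: at (1.2864, 1.0304), ∇E = (6.176, 7.4688) → (1.2864, 1.0304) − 0.04·(6.176, 7.4688) = (1.03936, 0.731648)
Step 4: at (1.03936, 0.731648), ∇E = (4.889088, 5.429248) → (1.03936, 0.731648) − 0.04·(4.889088, 5.429248) = (0.84379648, 0.51447808)

(0.84379648, 0.51447808)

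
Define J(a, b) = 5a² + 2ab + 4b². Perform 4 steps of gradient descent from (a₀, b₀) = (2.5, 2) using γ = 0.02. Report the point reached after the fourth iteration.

∇J = (10a + 2b, 2a + 8b)
(a₁, b₁) = (2.5, 2) − 0.02·(29, 21) = (1.92, 1.58)
(a₂, b₂) = (1.92, 1.58) − 0.02·(22.36, 16.48) = (1.4728, 1.2504)
(a₃, b₃) = (1.4728, 1.2504) − 0.02·(17.2288, 12.9488) = (1.128224, 0.991424)
(a₄, b₄) = (1.128224, 0.991424) − 0.02·(13.265088, 10.18784) = (0.86292224, 0.7876672)

(0.86292224, 0.7876672)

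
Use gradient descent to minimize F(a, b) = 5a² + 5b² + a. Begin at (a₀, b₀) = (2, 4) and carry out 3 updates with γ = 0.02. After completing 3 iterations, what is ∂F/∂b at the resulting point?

20.48

∇F = (10a + 1, 10b)
(a₁, b₁) = (2, 4) − 0.02·(21, 40) = (1.58, 3.2)
(a₂, b₂) = (1.58, 3.2) − 0.02·(16.8, 32) = (1.244, 2.56)
(a₃, b₃) = (1.244, 2.56) − 0.02·(13.44, 25.6) = (0.9752, 2.048)
∂F/∂b at (0.9752, 2.048) = 20.48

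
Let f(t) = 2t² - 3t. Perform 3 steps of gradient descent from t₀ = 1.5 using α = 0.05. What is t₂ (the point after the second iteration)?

1.23

f′(t) = 4t - 3
t₁ = 1.5 − 0.05·3 = 1.35
t₂ = 1.35 − 0.05·2.4 = 1.23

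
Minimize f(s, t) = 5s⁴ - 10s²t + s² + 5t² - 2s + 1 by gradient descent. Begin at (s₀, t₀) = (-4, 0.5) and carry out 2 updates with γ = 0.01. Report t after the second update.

9.07

∇f = (20s³ - 20st + 2s - 2, -10s² + 10t)
(s₁, t₁) = (-4, 0.5) − 0.01·(-1250, -155) = (8.5, 2.05)
(s₂, t₂) = (8.5, 2.05) − 0.01·(11949, -702) = (-110.99, 9.07)
t = 9.07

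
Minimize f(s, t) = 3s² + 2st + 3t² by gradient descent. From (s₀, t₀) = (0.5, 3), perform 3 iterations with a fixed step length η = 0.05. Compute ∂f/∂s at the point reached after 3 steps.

∇f = (6s + 2t, 2s + 6t)
Step 1: at (0.5, 3), ∇f = (9, 19) → (0.5, 3) − 0.05·(9, 19) = (0.05, 2.05)
Step 2: at (0.05, 2.05), ∇f = (4.4, 12.4) → (0.05, 2.05) − 0.05·(4.4, 12.4) = (-0.17, 1.43)
Step 3: at (-0.17, 1.43), ∇f = (1.84, 8.24) → (-0.17, 1.43) − 0.05·(1.84, 8.24) = (-0.262, 1.018)
∂f/∂s at (-0.262, 1.018) = 0.464

0.464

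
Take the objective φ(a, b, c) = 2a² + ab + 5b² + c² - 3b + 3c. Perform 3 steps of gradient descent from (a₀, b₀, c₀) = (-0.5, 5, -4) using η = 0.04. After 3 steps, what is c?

∇φ = (4a + b, a + 10b - 3, 2c + 3)
Step 1: at (-0.5, 5, -4), ∇φ = (3, 46.5, -5) → (-0.5, 5, -4) − 0.04·(3, 46.5, -5) = (-0.62, 3.14, -3.8)
Step 2: at (-0.62, 3.14, -3.8), ∇φ = (0.66, 27.78, -4.6) → (-0.62, 3.14, -3.8) − 0.04·(0.66, 27.78, -4.6) = (-0.6464, 2.0288, -3.616)
Step 3: at (-0.6464, 2.0288, -3.616), ∇φ = (-0.5568, 16.6416, -4.232) → (-0.6464, 2.0288, -3.616) − 0.04·(-0.5568, 16.6416, -4.232) = (-0.624128, 1.363136, -3.44672)
c = -3.44672

-3.44672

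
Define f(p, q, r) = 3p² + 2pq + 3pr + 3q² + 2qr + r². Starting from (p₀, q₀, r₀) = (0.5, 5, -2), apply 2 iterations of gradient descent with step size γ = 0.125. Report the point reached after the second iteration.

(0.6015625, 1.234375, -2.46875)

∇f = (6p + 2q + 3r, 2p + 6q + 2r, 3p + 2q + 2r)
(p₁, q₁, r₁) = (0.5, 5, -2) − 0.125·(7, 27, 7.5) = (-0.375, 1.625, -2.9375)
(p₂, q₂, r₂) = (-0.375, 1.625, -2.9375) − 0.125·(-7.8125, 3.125, -3.75) = (0.6015625, 1.234375, -2.46875)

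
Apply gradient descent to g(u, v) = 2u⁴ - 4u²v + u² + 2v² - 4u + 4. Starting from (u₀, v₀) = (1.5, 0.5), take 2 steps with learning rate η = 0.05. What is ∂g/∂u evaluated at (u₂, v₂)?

∇g = (8u³ - 8uv + 2u - 4, -4u² + 4v)
Step 1: at (1.5, 0.5), ∇g = (20, -7) → (1.5, 0.5) − 0.05·(20, -7) = (0.5, 0.85)
Step 2: at (0.5, 0.85), ∇g = (-5.4, 2.4) → (0.5, 0.85) − 0.05·(-5.4, 2.4) = (0.77, 0.73)
∂g/∂u at (0.77, 0.73) = -3.304536

-3.304536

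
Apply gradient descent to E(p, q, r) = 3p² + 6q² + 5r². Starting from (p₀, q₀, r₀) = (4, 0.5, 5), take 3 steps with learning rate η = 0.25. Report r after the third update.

∇E = (6p, 12q, 10r)
Step 1: at (4, 0.5, 5), ∇E = (24, 6, 50) → (4, 0.5, 5) − 0.25·(24, 6, 50) = (-2, -1, -7.5)
Step 2: at (-2, -1, -7.5), ∇E = (-12, -12, -75) → (-2, -1, -7.5) − 0.25·(-12, -12, -75) = (1, 2, 11.25)
Step 3: at (1, 2, 11.25), ∇E = (6, 24, 112.5) → (1, 2, 11.25) − 0.25·(6, 24, 112.5) = (-0.5, -4, -16.875)
r = -16.875

-16.875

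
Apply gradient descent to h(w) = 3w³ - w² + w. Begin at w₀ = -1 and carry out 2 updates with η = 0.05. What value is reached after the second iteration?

h′(w) = 9w² - 2w + 1
w₁ = -1 − 0.05·12 = -1.6
w₂ = -1.6 − 0.05·27.24 = -2.962

-2.962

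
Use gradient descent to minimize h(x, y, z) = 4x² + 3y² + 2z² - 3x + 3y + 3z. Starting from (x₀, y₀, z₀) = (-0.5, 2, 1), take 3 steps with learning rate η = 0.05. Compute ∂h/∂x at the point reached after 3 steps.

-1.512

∇h = (8x - 3, 6y + 3, 4z + 3)
Step 1: at (-0.5, 2, 1), ∇h = (-7, 15, 7) → (-0.5, 2, 1) − 0.05·(-7, 15, 7) = (-0.15, 1.25, 0.65)
Step 2: at (-0.15, 1.25, 0.65), ∇h = (-4.2, 10.5, 5.6) → (-0.15, 1.25, 0.65) − 0.05·(-4.2, 10.5, 5.6) = (0.06, 0.725, 0.37)
Step 3: at (0.06, 0.725, 0.37), ∇h = (-2.52, 7.35, 4.48) → (0.06, 0.725, 0.37) − 0.05·(-2.52, 7.35, 4.48) = (0.186, 0.3575, 0.146)
∂h/∂x at (0.186, 0.3575, 0.146) = -1.512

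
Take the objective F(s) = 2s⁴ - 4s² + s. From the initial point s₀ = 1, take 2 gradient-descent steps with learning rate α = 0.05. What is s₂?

F′(s) = 8s³ - 8s + 1
s₁ = 1 − 0.05·1 = 0.95
s₂ = 0.95 − 0.05·0.259 = 0.93705

0.93705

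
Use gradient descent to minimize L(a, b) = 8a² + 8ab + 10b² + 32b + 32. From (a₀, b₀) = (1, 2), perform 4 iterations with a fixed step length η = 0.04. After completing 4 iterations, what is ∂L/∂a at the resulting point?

-2.61742592

∇L = (16a + 8b, 8a + 20b + 32)
(a₁, b₁) = (1, 2) − 0.04·(32, 80) = (-0.28, -1.2)
(a₂, b₂) = (-0.28, -1.2) − 0.04·(-14.08, 5.76) = (0.2832, -1.4304)
(a₃, b₃) = (0.2832, -1.4304) − 0.04·(-6.912, 5.6576) = (0.55968, -1.656704)
(a₄, b₄) = (0.55968, -1.656704) − 0.04·(-4.298752, 3.34336) = (0.73163008, -1.7904384)
∂L/∂a at (0.73163008, -1.7904384) = -2.61742592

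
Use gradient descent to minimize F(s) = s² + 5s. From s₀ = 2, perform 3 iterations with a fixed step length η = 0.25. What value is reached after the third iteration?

-1.9375

F′(s) = 2s + 5
s₁ = 2 − 0.25·9 = -0.25
s₂ = -0.25 − 0.25·4.5 = -1.375
s₃ = -1.375 − 0.25·2.25 = -1.9375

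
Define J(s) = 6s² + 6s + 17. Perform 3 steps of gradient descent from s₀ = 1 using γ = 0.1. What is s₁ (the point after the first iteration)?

J′(s) = 12s + 6
s₁ = 1 − 0.1·18 = -0.8

-0.8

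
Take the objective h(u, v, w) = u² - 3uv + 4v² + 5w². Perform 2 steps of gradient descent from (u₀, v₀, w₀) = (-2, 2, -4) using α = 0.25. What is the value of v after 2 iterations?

3.875

∇h = (2u - 3v, -3u + 8v, 10w)
Step 1: at (-2, 2, -4), ∇h = (-10, 22, -40) → (-2, 2, -4) − 0.25·(-10, 22, -40) = (0.5, -3.5, 6)
Step 2: at (0.5, -3.5, 6), ∇h = (11.5, -29.5, 60) → (0.5, -3.5, 6) − 0.25·(11.5, -29.5, 60) = (-2.375, 3.875, -9)
v = 3.875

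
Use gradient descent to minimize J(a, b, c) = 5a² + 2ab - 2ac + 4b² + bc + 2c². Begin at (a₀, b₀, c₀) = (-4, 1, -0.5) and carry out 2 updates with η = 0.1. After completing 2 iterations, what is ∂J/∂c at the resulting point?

-2.25

∇J = (10a + 2b - 2c, 2a + 8b + c, -2a + b + 4c)
Step 1: at (-4, 1, -0.5), ∇J = (-37, -0.5, 7) → (-4, 1, -0.5) − 0.1·(-37, -0.5, 7) = (-0.3, 1.05, -1.2)
Step 2: at (-0.3, 1.05, -1.2), ∇J = (1.5, 6.6, -3.15) → (-0.3, 1.05, -1.2) − 0.1·(1.5, 6.6, -3.15) = (-0.45, 0.39, -0.885)
∂J/∂c at (-0.45, 0.39, -0.885) = -2.25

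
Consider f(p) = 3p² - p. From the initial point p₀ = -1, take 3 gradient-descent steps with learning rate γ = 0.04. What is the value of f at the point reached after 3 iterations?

0.703524708352

f′(p) = 6p - 1
p₁ = -1 − 0.04·(-7) = -0.72
p₂ = -0.72 − 0.04·(-5.32) = -0.5072
p₃ = -0.5072 − 0.04·(-4.0432) = -0.345472
f(-0.345472) = 0.703524708352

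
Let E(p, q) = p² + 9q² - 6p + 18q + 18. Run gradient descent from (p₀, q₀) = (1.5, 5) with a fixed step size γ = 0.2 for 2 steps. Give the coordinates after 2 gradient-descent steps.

(2.46, 39.56)

∇E = (2p - 6, 18q + 18)
(p₁, q₁) = (1.5, 5) − 0.2·(-3, 108) = (2.1, -16.6)
(p₂, q₂) = (2.1, -16.6) − 0.2·(-1.8, -280.8) = (2.46, 39.56)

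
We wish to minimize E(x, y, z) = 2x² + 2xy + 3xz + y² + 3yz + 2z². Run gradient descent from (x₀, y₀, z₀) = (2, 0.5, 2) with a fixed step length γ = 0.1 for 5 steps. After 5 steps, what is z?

∇E = (4x + 2y + 3z, 2x + 2y + 3z, 3x + 3y + 4z)
Step 1: at (2, 0.5, 2), ∇E = (15, 11, 15.5) → (2, 0.5, 2) − 0.1·(15, 11, 15.5) = (0.5, -0.6, 0.45)
Step 2: at (0.5, -0.6, 0.45), ∇E = (2.15, 1.15, 1.5) → (0.5, -0.6, 0.45) − 0.1·(2.15, 1.15, 1.5) = (0.285, -0.715, 0.3)
Step 3: at (0.285, -0.715, 0.3), ∇E = (0.61, 0.04, -0.09) → (0.285, -0.715, 0.3) − 0.1·(0.61, 0.04, -0.09) = (0.224, -0.719, 0.309)
Step 4: at (0.224, -0.719, 0.309), ∇E = (0.385, -0.063, -0.249) → (0.224, -0.719, 0.309) − 0.1·(0.385, -0.063, -0.249) = (0.1855, -0.7127, 0.3339)
Step 5: at (0.1855, -0.7127, 0.3339), ∇E = (0.3183, -0.0527, -0.246) → (0.1855, -0.7127, 0.3339) − 0.1·(0.3183, -0.0527, -0.246) = (0.15367, -0.70743, 0.3585)
z = 0.3585

0.3585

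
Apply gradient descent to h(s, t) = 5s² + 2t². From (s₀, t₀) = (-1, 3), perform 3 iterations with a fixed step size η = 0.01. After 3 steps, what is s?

-0.729

∇h = (10s, 4t)
(s₁, t₁) = (-1, 3) − 0.01·(-10, 12) = (-0.9, 2.88)
(s₂, t₂) = (-0.9, 2.88) − 0.01·(-9, 11.52) = (-0.81, 2.7648)
(s₃, t₃) = (-0.81, 2.7648) − 0.01·(-8.1, 11.0592) = (-0.729, 2.654208)
s = -0.729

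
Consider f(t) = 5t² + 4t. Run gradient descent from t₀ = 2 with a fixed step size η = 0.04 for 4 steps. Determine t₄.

f′(t) = 10t + 4
Step 1: f′(2) = 24; t₁ = 2 − 0.04·24 = 1.04
Step 2: f′(1.04) = 14.4; t₂ = 1.04 − 0.04·14.4 = 0.464
Step 3: f′(0.464) = 8.64; t₃ = 0.464 − 0.04·8.64 = 0.1184
Step 4: f′(0.1184) = 5.184; t₄ = 0.1184 − 0.04·5.184 = -0.08896

-0.08896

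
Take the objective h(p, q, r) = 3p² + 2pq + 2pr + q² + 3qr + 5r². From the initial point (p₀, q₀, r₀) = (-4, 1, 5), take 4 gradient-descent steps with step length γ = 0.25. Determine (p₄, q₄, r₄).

∇h = (6p + 2q + 2r, 2p + 2q + 3r, 2p + 3q + 10r)
(p₁, q₁, r₁) = (-4, 1, 5) − 0.25·(-12, 9, 45) = (-1, -1.25, -6.25)
(p₂, q₂, r₂) = (-1, -1.25, -6.25) − 0.25·(-21, -23.25, -68.25) = (4.25, 4.5625, 10.8125)
(p₃, q₃, r₃) = (4.25, 4.5625, 10.8125) − 0.25·(56.25, 50.0625, 130.3125) = (-9.8125, -7.953125, -21.765625)
(p₄, q₄, r₄) = (-9.8125, -7.953125, -21.765625) − 0.25·(-118.3125, -100.828125, -261.140625) = (19.765625, 17.25390625, 43.51953125)

(19.765625, 17.25390625, 43.51953125)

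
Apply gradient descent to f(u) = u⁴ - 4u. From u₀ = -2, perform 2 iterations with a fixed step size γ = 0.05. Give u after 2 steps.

0.0016

f′(u) = 4u³ - 4
Step 1: f′(-2) = -36; u₁ = -2 − 0.05·(-36) = -0.2
Step 2: f′(-0.2) = -4.032; u₂ = -0.2 − 0.05·(-4.032) = 0.0016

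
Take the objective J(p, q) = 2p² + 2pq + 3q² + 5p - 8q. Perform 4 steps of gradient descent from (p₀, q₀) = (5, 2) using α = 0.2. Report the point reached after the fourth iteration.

∇J = (4p + 2q + 5, 2p + 6q - 8)
(p₁, q₁) = (5, 2) − 0.2·(29, 14) = (-0.8, -0.8)
(p₂, q₂) = (-0.8, -0.8) − 0.2·(0.2, -14.4) = (-0.84, 2.08)
(p₃, q₃) = (-0.84, 2.08) − 0.2·(5.8, 2.8) = (-2, 1.52)
(p₄, q₄) = (-2, 1.52) − 0.2·(0.04, -2.88) = (-2.008, 2.096)

(-2.008, 2.096)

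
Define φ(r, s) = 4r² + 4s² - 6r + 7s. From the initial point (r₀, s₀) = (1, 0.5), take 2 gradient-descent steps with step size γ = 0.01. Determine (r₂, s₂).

∇φ = (8r - 6, 8s + 7)
(r₁, s₁) = (1, 0.5) − 0.01·(2, 11) = (0.98, 0.39)
(r₂, s₂) = (0.98, 0.39) − 0.01·(1.84, 10.12) = (0.9616, 0.2888)

(0.9616, 0.2888)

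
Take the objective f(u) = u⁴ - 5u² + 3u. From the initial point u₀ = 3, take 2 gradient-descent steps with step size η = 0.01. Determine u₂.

f′(u) = 4u³ - 10u + 3
u₁ = 3 − 0.01·81 = 2.19
u₂ = 2.19 − 0.01·23.113836 = 1.95886164

1.95886164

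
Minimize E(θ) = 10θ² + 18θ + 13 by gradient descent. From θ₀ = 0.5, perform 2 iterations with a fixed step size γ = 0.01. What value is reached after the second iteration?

-0.004

E′(θ) = 20θ + 18
Step 1: E′(0.5) = 28; θ₁ = 0.5 − 0.01·28 = 0.22
Step 2: E′(0.22) = 22.4; θ₂ = 0.22 − 0.01·22.4 = -0.004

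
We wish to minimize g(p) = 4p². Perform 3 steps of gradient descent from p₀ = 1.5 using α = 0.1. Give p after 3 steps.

0.012

g′(p) = 8p
p₁ = 1.5 − 0.1·12 = 0.3
p₂ = 0.3 − 0.1·2.4 = 0.06
p₃ = 0.06 − 0.1·0.48 = 0.012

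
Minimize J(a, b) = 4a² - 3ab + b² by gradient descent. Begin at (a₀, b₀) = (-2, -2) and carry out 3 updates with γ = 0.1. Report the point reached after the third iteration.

∇J = (8a - 3b, -3a + 2b)
Step 1: at (-2, -2), ∇J = (-10, 2) → (-2, -2) − 0.1·(-10, 2) = (-1, -2.2)
Step 2: at (-1, -2.2), ∇J = (-1.4, -1.4) → (-1, -2.2) − 0.1·(-1.4, -1.4) = (-0.86, -2.06)
Step 3: at (-0.86, -2.06), ∇J = (-0.7, -1.54) → (-0.86, -2.06) − 0.1·(-0.7, -1.54) = (-0.79, -1.906)

(-0.79, -1.906)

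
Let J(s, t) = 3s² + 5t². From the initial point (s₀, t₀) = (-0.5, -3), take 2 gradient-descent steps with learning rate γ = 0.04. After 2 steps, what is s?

-0.2888

∇J = (6s, 10t)
(s₁, t₁) = (-0.5, -3) − 0.04·(-3, -30) = (-0.38, -1.8)
(s₂, t₂) = (-0.38, -1.8) − 0.04·(-2.28, -18) = (-0.2888, -1.08)
s = -0.2888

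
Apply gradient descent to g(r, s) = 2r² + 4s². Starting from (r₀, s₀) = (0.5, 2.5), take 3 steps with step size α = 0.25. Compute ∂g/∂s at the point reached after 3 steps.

-20

∇g = (4r, 8s)
Step 1: at (0.5, 2.5), ∇g = (2, 20) → (0.5, 2.5) − 0.25·(2, 20) = (0, -2.5)
Step 2: at (0, -2.5), ∇g = (0, -20) → (0, -2.5) − 0.25·(0, -20) = (0, 2.5)
Step 3: at (0, 2.5), ∇g = (0, 20) → (0, 2.5) − 0.25·(0, 20) = (0, -2.5)
∂g/∂s at (0, -2.5) = -20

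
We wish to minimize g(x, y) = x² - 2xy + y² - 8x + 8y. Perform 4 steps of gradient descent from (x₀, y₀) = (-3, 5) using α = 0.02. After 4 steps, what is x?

∇g = (2x - 2y - 8, -2x + 2y + 8)
Step 1: at (-3, 5), ∇g = (-24, 24) → (-3, 5) − 0.02·(-24, 24) = (-2.52, 4.52)
Step 2: at (-2.52, 4.52), ∇g = (-22.08, 22.08) → (-2.52, 4.52) − 0.02·(-22.08, 22.08) = (-2.0784, 4.0784)
Step 3: at (-2.0784, 4.0784), ∇g = (-20.3136, 20.3136) → (-2.0784, 4.0784) − 0.02·(-20.3136, 20.3136) = (-1.672128, 3.672128)
Step 4: at (-1.672128, 3.672128), ∇g = (-18.688512, 18.688512) → (-1.672128, 3.672128) − 0.02·(-18.688512, 18.688512) = (-1.29835776, 3.29835776)
x = -1.29835776

-1.29835776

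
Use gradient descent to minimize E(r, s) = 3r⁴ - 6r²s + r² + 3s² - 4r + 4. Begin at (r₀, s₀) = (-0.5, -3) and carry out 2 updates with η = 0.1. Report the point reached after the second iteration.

(-9.39485, 1.8615)

∇E = (12r³ - 12rs + 2r - 4, -6r² + 6s)
(r₁, s₁) = (-0.5, -3) − 0.1·(-24.5, -19.5) = (1.95, -1.05)
(r₂, s₂) = (1.95, -1.05) − 0.1·(113.4485, -29.115) = (-9.39485, 1.8615)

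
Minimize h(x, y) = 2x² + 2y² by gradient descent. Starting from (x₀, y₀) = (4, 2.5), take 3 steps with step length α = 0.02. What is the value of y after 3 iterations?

∇h = (4x, 4y)
Step 1: at (4, 2.5), ∇h = (16, 10) → (4, 2.5) − 0.02·(16, 10) = (3.68, 2.3)
Step 2: at (3.68, 2.3), ∇h = (14.72, 9.2) → (3.68, 2.3) − 0.02·(14.72, 9.2) = (3.3856, 2.116)
Step 3: at (3.3856, 2.116), ∇h = (13.5424, 8.464) → (3.3856, 2.116) − 0.02·(13.5424, 8.464) = (3.114752, 1.94672)
y = 1.94672

1.94672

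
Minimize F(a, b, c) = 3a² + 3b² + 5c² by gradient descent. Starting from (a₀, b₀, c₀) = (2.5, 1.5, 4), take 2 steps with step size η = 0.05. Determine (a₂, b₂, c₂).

(1.225, 0.735, 1)

∇F = (6a, 6b, 10c)
(a₁, b₁, c₁) = (2.5, 1.5, 4) − 0.05·(15, 9, 40) = (1.75, 1.05, 2)
(a₂, b₂, c₂) = (1.75, 1.05, 2) − 0.05·(10.5, 6.3, 20) = (1.225, 0.735, 1)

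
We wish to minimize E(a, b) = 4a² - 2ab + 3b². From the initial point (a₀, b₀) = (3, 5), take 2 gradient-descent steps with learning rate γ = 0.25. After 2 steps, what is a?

∇E = (8a - 2b, -2a + 6b)
(a₁, b₁) = (3, 5) − 0.25·(14, 24) = (-0.5, -1)
(a₂, b₂) = (-0.5, -1) − 0.25·(-2, -5) = (0, 0.25)
a = 0

0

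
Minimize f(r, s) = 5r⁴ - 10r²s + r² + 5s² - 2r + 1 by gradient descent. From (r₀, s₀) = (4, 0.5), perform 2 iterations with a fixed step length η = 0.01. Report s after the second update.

∇f = (20r³ - 20rs + 2r - 2, -10r² + 10s)
(r₁, s₁) = (4, 0.5) − 0.01·(1246, -155) = (-8.46, 2.05)
(r₂, s₂) = (-8.46, 2.05) − 0.01·(-11781.97472, -695.216) = (109.3597472, 9.00216)
s = 9.00216

9.00216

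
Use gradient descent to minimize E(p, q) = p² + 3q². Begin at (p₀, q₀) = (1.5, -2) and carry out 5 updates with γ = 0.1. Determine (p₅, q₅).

(0.49152, -0.02048)

∇E = (2p, 6q)
(p₁, q₁) = (1.5, -2) − 0.1·(3, -12) = (1.2, -0.8)
(p₂, q₂) = (1.2, -0.8) − 0.1·(2.4, -4.8) = (0.96, -0.32)
(p₃, q₃) = (0.96, -0.32) − 0.1·(1.92, -1.92) = (0.768, -0.128)
(p₄, q₄) = (0.768, -0.128) − 0.1·(1.536, -0.768) = (0.6144, -0.0512)
(p₅, q₅) = (0.6144, -0.0512) − 0.1·(1.2288, -0.3072) = (0.49152, -0.02048)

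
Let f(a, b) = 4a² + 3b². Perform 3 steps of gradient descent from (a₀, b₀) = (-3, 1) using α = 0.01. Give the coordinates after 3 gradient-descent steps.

∇f = (8a, 6b)
(a₁, b₁) = (-3, 1) − 0.01·(-24, 6) = (-2.76, 0.94)
(a₂, b₂) = (-2.76, 0.94) − 0.01·(-22.08, 5.64) = (-2.5392, 0.8836)
(a₃, b₃) = (-2.5392, 0.8836) − 0.01·(-20.3136, 5.3016) = (-2.336064, 0.830584)

(-2.336064, 0.830584)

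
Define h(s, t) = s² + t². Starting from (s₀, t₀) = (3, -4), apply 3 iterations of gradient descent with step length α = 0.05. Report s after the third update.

∇h = (2s, 2t)
(s₁, t₁) = (3, -4) − 0.05·(6, -8) = (2.7, -3.6)
(s₂, t₂) = (2.7, -3.6) − 0.05·(5.4, -7.2) = (2.43, -3.24)
(s₃, t₃) = (2.43, -3.24) − 0.05·(4.86, -6.48) = (2.187, -2.916)
s = 2.187

2.187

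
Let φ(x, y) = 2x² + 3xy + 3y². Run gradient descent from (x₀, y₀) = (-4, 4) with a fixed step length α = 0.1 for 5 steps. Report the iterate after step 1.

(-3.6, 2.8)

∇φ = (4x + 3y, 3x + 6y)
Step 1: at (-4, 4), ∇φ = (-4, 12) → (-4, 4) − 0.1·(-4, 12) = (-3.6, 2.8)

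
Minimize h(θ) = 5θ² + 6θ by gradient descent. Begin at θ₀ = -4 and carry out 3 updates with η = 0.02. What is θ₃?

h′(θ) = 10θ + 6
Step 1: h′(-4) = -34; θ₁ = -4 − 0.02·(-34) = -3.32
Step 2: h′(-3.32) = -27.2; θ₂ = -3.32 − 0.02·(-27.2) = -2.776
Step 3: h′(-2.776) = -21.76; θ₃ = -2.776 − 0.02·(-21.76) = -2.3408

-2.3408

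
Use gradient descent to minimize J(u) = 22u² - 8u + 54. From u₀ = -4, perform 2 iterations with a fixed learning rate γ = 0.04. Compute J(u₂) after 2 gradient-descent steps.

J′(u) = 44u - 8
Step 1: J′(-4) = -184; u₁ = -4 − 0.04·(-184) = 3.36
Step 2: J′(3.36) = 139.84; u₂ = 3.36 − 0.04·139.84 = -2.2336
J(-2.2336) = 181.62611712

181.62611712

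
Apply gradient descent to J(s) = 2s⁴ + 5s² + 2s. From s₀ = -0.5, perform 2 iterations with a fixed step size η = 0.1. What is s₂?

J′(s) = 8s³ + 10s + 2
Step 1: J′(-0.5) = -4; s₁ = -0.5 − 0.1·(-4) = -0.1
Step 2: J′(-0.1) = 0.992; s₂ = -0.1 − 0.1·0.992 = -0.1992

-0.1992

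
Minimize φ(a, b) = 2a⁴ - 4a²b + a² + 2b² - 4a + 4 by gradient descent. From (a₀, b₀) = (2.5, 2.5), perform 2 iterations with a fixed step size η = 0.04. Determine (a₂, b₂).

(-0.82209152, 2.650656)

∇φ = (8a³ - 8ab + 2a - 4, -4a² + 4b)
(a₁, b₁) = (2.5, 2.5) − 0.04·(76, -15) = (-0.54, 3.1)
(a₂, b₂) = (-0.54, 3.1) − 0.04·(7.052288, 11.2336) = (-0.82209152, 2.650656)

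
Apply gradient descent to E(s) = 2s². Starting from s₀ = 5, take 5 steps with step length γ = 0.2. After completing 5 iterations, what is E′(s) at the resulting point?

E′(s) = 4s
Step 1: E′(5) = 20; s₁ = 5 − 0.2·20 = 1
Step 2: E′(1) = 4; s₂ = 1 − 0.2·4 = 0.2
Step 3: E′(0.2) = 0.8; s₃ = 0.2 − 0.2·0.8 = 0.04
Step 4: E′(0.04) = 0.16; s₄ = 0.04 − 0.2·0.16 = 0.008
Step 5: E′(0.008) = 0.032; s₅ = 0.008 − 0.2·0.032 = 0.0016
E′(s) at (0.0016) = 0.0064

0.0064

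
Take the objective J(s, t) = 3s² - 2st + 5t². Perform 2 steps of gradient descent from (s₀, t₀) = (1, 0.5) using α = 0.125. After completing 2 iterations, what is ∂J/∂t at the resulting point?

∇J = (6s - 2t, -2s + 10t)
Step 1: at (1, 0.5), ∇J = (5, 3) → (1, 0.5) − 0.125·(5, 3) = (0.375, 0.125)
Step 2: at (0.375, 0.125), ∇J = (2, 0.5) → (0.375, 0.125) − 0.125·(2, 0.5) = (0.125, 0.0625)
∂J/∂t at (0.125, 0.0625) = 0.375

0.375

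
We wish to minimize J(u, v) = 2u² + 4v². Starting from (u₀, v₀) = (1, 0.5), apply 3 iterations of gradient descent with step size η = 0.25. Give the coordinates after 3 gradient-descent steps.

(0, -0.5)

∇J = (4u, 8v)
(u₁, v₁) = (1, 0.5) − 0.25·(4, 4) = (0, -0.5)
(u₂, v₂) = (0, -0.5) − 0.25·(0, -4) = (0, 0.5)
(u₃, v₃) = (0, 0.5) − 0.25·(0, 4) = (0, -0.5)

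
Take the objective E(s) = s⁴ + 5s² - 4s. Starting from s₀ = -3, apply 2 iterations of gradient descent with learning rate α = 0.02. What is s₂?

-0.04767232

E′(s) = 4s³ + 10s - 4
s₁ = -3 − 0.02·(-142) = -0.16
s₂ = -0.16 − 0.02·(-5.616384) = -0.04767232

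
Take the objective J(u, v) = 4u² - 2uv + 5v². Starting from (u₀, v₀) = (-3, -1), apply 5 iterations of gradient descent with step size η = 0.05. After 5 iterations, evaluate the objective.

0.5170800065

∇J = (8u - 2v, -2u + 10v)
Step 1: at (-3, -1), ∇J = (-22, -4) → (-3, -1) − 0.05·(-22, -4) = (-1.9, -0.8)
Step 2: at (-1.9, -0.8), ∇J = (-13.6, -4.2) → (-1.9, -0.8) − 0.05·(-13.6, -4.2) = (-1.22, -0.59)
Step 3: at (-1.22, -0.59), ∇J = (-8.58, -3.46) → (-1.22, -0.59) − 0.05·(-8.58, -3.46) = (-0.791, -0.417)
Step 4: at (-0.791, -0.417), ∇J = (-5.494, -2.588) → (-0.791, -0.417) − 0.05·(-5.494, -2.588) = (-0.5163, -0.2876)
Step 5: at (-0.5163, -0.2876), ∇J = (-3.5552, -1.8434) → (-0.5163, -0.2876) − 0.05·(-3.5552, -1.8434) = (-0.33854, -0.19543)
J(-0.33854, -0.19543) = 0.5170800065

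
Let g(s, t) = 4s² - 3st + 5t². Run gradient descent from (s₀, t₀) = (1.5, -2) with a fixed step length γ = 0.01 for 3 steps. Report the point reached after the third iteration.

∇g = (8s - 3t, -3s + 10t)
Step 1: at (1.5, -2), ∇g = (18, -24.5) → (1.5, -2) − 0.01·(18, -24.5) = (1.32, -1.755)
Step 2: at (1.32, -1.755), ∇g = (15.825, -21.51) → (1.32, -1.755) − 0.01·(15.825, -21.51) = (1.16175, -1.5399)
Step 3: at (1.16175, -1.5399), ∇g = (13.9137, -18.88425) → (1.16175, -1.5399) − 0.01·(13.9137, -18.88425) = (1.022613, -1.3510575)

(1.022613, -1.3510575)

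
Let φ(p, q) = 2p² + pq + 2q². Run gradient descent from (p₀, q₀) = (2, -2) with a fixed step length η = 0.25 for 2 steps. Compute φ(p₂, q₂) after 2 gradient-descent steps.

0.046875

∇φ = (4p + q, p + 4q)
Step 1: at (2, -2), ∇φ = (6, -6) → (2, -2) − 0.25·(6, -6) = (0.5, -0.5)
Step 2: at (0.5, -0.5), ∇φ = (1.5, -1.5) → (0.5, -0.5) − 0.25·(1.5, -1.5) = (0.125, -0.125)
φ(0.125, -0.125) = 0.046875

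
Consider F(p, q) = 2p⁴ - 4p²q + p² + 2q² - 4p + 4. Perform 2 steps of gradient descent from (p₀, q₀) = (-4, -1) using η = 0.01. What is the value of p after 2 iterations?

1.22515072

∇F = (8p³ - 8pq + 2p - 4, -4p² + 4q)
(p₁, q₁) = (-4, -1) − 0.01·(-556, -68) = (1.56, -0.32)
(p₂, q₂) = (1.56, -0.32) − 0.01·(33.484928, -11.0144) = (1.22515072, -0.209856)
p = 1.22515072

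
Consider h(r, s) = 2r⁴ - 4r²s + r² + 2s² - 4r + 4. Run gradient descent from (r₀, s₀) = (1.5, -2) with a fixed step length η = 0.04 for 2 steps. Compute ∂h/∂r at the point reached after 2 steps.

-4.515789234176

∇h = (8r³ - 8rs + 2r - 4, -4r² + 4s)
(r₁, s₁) = (1.5, -2) − 0.04·(50, -17) = (-0.5, -1.32)
(r₂, s₂) = (-0.5, -1.32) − 0.04·(-11.28, -6.28) = (-0.0488, -1.0688)
∂h/∂r at (-0.0488, -1.0688) = -4.515789234176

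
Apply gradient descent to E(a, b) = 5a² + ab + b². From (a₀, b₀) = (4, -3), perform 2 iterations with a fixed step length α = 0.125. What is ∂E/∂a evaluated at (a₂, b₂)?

3.015625

∇E = (10a + b, a + 2b)
Step 1: at (4, -3), ∇E = (37, -2) → (4, -3) − 0.125·(37, -2) = (-0.625, -2.75)
Step 2: at (-0.625, -2.75), ∇E = (-9, -6.125) → (-0.625, -2.75) − 0.125·(-9, -6.125) = (0.5, -1.984375)
∂E/∂a at (0.5, -1.984375) = 3.015625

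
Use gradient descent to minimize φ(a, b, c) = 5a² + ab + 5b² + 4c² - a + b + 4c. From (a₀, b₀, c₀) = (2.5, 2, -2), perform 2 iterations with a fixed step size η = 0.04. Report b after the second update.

∇φ = (10a + b - 1, a + 10b + 1, 8c + 4)
Step 1: at (2.5, 2, -2), ∇φ = (26, 23.5, -12) → (2.5, 2, -2) − 0.04·(26, 23.5, -12) = (1.46, 1.06, -1.52)
Step 2: at (1.46, 1.06, -1.52), ∇φ = (14.66, 13.06, -8.16) → (1.46, 1.06, -1.52) − 0.04·(14.66, 13.06, -8.16) = (0.8736, 0.5376, -1.1936)
b = 0.5376

0.5376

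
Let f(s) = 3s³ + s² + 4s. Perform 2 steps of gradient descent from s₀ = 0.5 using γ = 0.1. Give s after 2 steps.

-0.6255625

f′(s) = 9s² + 2s + 4
Step 1: f′(0.5) = 7.25; s₁ = 0.5 − 0.1·7.25 = -0.225
Step 2: f′(-0.225) = 4.005625; s₂ = -0.225 − 0.1·4.005625 = -0.6255625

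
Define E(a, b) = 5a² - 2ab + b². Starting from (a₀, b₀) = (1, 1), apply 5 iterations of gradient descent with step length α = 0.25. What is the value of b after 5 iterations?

2

∇E = (10a - 2b, -2a + 2b)
Step 1: at (1, 1), ∇E = (8, 0) → (1, 1) − 0.25·(8, 0) = (-1, 1)
Step 2: at (-1, 1), ∇E = (-12, 4) → (-1, 1) − 0.25·(-12, 4) = (2, 0)
Step 3: at (2, 0), ∇E = (20, -4) → (2, 0) − 0.25·(20, -4) = (-3, 1)
Step 4: at (-3, 1), ∇E = (-32, 8) → (-3, 1) − 0.25·(-32, 8) = (5, -1)
Step 5: at (5, -1), ∇E = (52, -12) → (5, -1) − 0.25·(52, -12) = (-8, 2)
b = 2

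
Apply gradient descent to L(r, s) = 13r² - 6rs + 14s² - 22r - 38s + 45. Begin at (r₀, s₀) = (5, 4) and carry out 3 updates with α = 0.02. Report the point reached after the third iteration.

(1.899584, 2.162688)

∇L = (26r - 6s - 22, -6r + 28s - 38)
(r₁, s₁) = (5, 4) − 0.02·(84, 44) = (3.32, 3.12)
(r₂, s₂) = (3.32, 3.12) − 0.02·(45.6, 29.44) = (2.408, 2.5312)
(r₃, s₃) = (2.408, 2.5312) − 0.02·(25.4208, 18.4256) = (1.899584, 2.162688)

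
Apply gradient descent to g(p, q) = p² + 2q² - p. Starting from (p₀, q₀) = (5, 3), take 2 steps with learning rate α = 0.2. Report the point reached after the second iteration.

∇g = (2p - 1, 4q)
(p₁, q₁) = (5, 3) − 0.2·(9, 12) = (3.2, 0.6)
(p₂, q₂) = (3.2, 0.6) − 0.2·(5.4, 2.4) = (2.12, 0.12)

(2.12, 0.12)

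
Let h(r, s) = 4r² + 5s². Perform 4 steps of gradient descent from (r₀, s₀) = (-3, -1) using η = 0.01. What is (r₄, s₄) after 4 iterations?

(-2.14917888, -0.6561)

∇h = (8r, 10s)
Step 1: at (-3, -1), ∇h = (-24, -10) → (-3, -1) − 0.01·(-24, -10) = (-2.76, -0.9)
Step 2: at (-2.76, -0.9), ∇h = (-22.08, -9) → (-2.76, -0.9) − 0.01·(-22.08, -9) = (-2.5392, -0.81)
Step 3: at (-2.5392, -0.81), ∇h = (-20.3136, -8.1) → (-2.5392, -0.81) − 0.01·(-20.3136, -8.1) = (-2.336064, -0.729)
Step 4: at (-2.336064, -0.729), ∇h = (-18.688512, -7.29) → (-2.336064, -0.729) − 0.01·(-18.688512, -7.29) = (-2.14917888, -0.6561)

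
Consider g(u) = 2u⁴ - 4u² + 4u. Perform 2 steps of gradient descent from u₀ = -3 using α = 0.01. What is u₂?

-1.13720576

g′(u) = 8u³ - 8u + 4
Step 1: g′(-3) = -188; u₁ = -3 − 0.01·(-188) = -1.12
Step 2: g′(-1.12) = 1.720576; u₂ = -1.12 − 0.01·1.720576 = -1.13720576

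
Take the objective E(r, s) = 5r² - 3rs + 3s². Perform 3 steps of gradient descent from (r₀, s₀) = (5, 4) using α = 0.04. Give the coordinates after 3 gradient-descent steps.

∇E = (10r - 3s, -3r + 6s)
Step 1: at (5, 4), ∇E = (38, 9) → (5, 4) − 0.04·(38, 9) = (3.48, 3.64)
Step 2: at (3.48, 3.64), ∇E = (23.88, 11.4) → (3.48, 3.64) − 0.04·(23.88, 11.4) = (2.5248, 3.184)
Step 3: at (2.5248, 3.184), ∇E = (15.696, 11.5296) → (2.5248, 3.184) − 0.04·(15.696, 11.5296) = (1.89696, 2.722816)

(1.89696, 2.722816)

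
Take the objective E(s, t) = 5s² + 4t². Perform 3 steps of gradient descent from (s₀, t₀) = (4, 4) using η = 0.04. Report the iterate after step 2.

∇E = (10s, 8t)
(s₁, t₁) = (4, 4) − 0.04·(40, 32) = (2.4, 2.72)
(s₂, t₂) = (2.4, 2.72) − 0.04·(24, 21.76) = (1.44, 1.8496)

(1.44, 1.8496)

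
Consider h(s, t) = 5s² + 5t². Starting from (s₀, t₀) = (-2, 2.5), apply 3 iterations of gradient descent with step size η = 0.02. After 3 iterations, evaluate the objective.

13.43488

∇h = (10s, 10t)
Step 1: at (-2, 2.5), ∇h = (-20, 25) → (-2, 2.5) − 0.02·(-20, 25) = (-1.6, 2)
Step 2: at (-1.6, 2), ∇h = (-16, 20) → (-1.6, 2) − 0.02·(-16, 20) = (-1.28, 1.6)
Step 3: at (-1.28, 1.6), ∇h = (-12.8, 16) → (-1.28, 1.6) − 0.02·(-12.8, 16) = (-1.024, 1.28)
h(-1.024, 1.28) = 13.43488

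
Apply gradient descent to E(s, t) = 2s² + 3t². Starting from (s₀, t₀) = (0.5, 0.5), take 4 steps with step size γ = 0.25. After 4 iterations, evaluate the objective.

0.0029296875

∇E = (4s, 6t)
Step 1: at (0.5, 0.5), ∇E = (2, 3) → (0.5, 0.5) − 0.25·(2, 3) = (0, -0.25)
Step 2: at (0, -0.25), ∇E = (0, -1.5) → (0, -0.25) − 0.25·(0, -1.5) = (0, 0.125)
Step 3: at (0, 0.125), ∇E = (0, 0.75) → (0, 0.125) − 0.25·(0, 0.75) = (0, -0.0625)
Step 4: at (0, -0.0625), ∇E = (0, -0.375) → (0, -0.0625) − 0.25·(0, -0.375) = (0, 0.03125)
E(0, 0.03125) = 0.0029296875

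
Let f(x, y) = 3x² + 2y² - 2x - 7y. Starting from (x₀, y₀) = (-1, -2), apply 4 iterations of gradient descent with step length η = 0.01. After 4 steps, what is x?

-0.70766528

∇f = (6x - 2, 4y - 7)
(x₁, y₁) = (-1, -2) − 0.01·(-8, -15) = (-0.92, -1.85)
(x₂, y₂) = (-0.92, -1.85) − 0.01·(-7.52, -14.4) = (-0.8448, -1.706)
(x₃, y₃) = (-0.8448, -1.706) − 0.01·(-7.0688, -13.824) = (-0.774112, -1.56776)
(x₄, y₄) = (-0.774112, -1.56776) − 0.01·(-6.644672, -13.27104) = (-0.70766528, -1.4350496)
x = -0.70766528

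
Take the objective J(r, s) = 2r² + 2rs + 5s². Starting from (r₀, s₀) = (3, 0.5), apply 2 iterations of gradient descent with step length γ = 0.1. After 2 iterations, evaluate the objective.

∇J = (4r + 2s, 2r + 10s)
Step 1: at (3, 0.5), ∇J = (13, 11) → (3, 0.5) − 0.1·(13, 11) = (1.7, -0.6)
Step 2: at (1.7, -0.6), ∇J = (5.6, -2.6) → (1.7, -0.6) − 0.1·(5.6, -2.6) = (1.14, -0.34)
J(1.14, -0.34) = 2.402

2.402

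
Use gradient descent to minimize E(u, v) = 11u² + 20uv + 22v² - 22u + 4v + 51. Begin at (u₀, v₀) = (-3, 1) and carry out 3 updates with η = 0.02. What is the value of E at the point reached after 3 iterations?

63.335085416448

∇E = (22u + 20v - 22, 20u + 44v + 4)
Step 1: at (-3, 1), ∇E = (-68, -12) → (-3, 1) − 0.02·(-68, -12) = (-1.64, 1.24)
Step 2: at (-1.64, 1.24), ∇E = (-33.28, 25.76) → (-1.64, 1.24) − 0.02·(-33.28, 25.76) = (-0.9744, 0.7248)
Step 3: at (-0.9744, 0.7248), ∇E = (-28.9408, 16.4032) → (-0.9744, 0.7248) − 0.02·(-28.9408, 16.4032) = (-0.395584, 0.396736)
E(-0.395584, 0.396736) = 63.335085416448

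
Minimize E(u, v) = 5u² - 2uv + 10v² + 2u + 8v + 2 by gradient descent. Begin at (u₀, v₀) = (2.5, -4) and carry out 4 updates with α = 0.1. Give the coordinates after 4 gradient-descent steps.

∇E = (10u - 2v + 2, -2u + 20v + 8)
Step 1: at (2.5, -4), ∇E = (35, -77) → (2.5, -4) − 0.1·(35, -77) = (-1, 3.7)
Step 2: at (-1, 3.7), ∇E = (-15.4, 84) → (-1, 3.7) − 0.1·(-15.4, 84) = (0.54, -4.7)
Step 3: at (0.54, -4.7), ∇E = (16.8, -87.08) → (0.54, -4.7) − 0.1·(16.8, -87.08) = (-1.14, 4.008)
Step 4: at (-1.14, 4.008), ∇E = (-17.416, 90.44) → (-1.14, 4.008) − 0.1·(-17.416, 90.44) = (0.6016, -5.036)

(0.6016, -5.036)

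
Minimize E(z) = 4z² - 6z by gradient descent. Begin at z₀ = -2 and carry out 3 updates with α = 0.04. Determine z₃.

-0.114688

E′(z) = 8z - 6
z₁ = -2 − 0.04·(-22) = -1.12
z₂ = -1.12 − 0.04·(-14.96) = -0.5216
z₃ = -0.5216 − 0.04·(-10.1728) = -0.114688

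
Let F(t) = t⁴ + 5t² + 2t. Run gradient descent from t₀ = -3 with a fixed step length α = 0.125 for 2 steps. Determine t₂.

F′(t) = 4t³ + 10t + 2
t₁ = -3 − 0.125·(-136) = 14
t₂ = 14 − 0.125·11118 = -1375.75

-1375.75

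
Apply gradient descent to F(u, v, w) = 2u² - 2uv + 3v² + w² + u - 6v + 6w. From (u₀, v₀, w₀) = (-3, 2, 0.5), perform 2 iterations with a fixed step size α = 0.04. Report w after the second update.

∇F = (4u - 2v + 1, -2u + 6v - 6, 2w + 6)
(u₁, v₁, w₁) = (-3, 2, 0.5) − 0.04·(-15, 12, 7) = (-2.4, 1.52, 0.22)
(u₂, v₂, w₂) = (-2.4, 1.52, 0.22) − 0.04·(-11.64, 7.92, 6.44) = (-1.9344, 1.2032, -0.0376)
w = -0.0376

-0.0376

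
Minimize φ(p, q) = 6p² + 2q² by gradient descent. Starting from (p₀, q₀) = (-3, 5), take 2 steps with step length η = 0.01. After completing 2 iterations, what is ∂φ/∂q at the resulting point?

18.432

∇φ = (12p, 4q)
Step 1: at (-3, 5), ∇φ = (-36, 20) → (-3, 5) − 0.01·(-36, 20) = (-2.64, 4.8)
Step 2: at (-2.64, 4.8), ∇φ = (-31.68, 19.2) → (-2.64, 4.8) − 0.01·(-31.68, 19.2) = (-2.3232, 4.608)
∂φ/∂q at (-2.3232, 4.608) = 18.432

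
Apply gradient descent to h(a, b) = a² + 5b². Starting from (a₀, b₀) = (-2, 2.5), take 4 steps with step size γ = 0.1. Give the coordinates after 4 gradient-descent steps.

(-0.8192, 0)

∇h = (2a, 10b)
Step 1: at (-2, 2.5), ∇h = (-4, 25) → (-2, 2.5) − 0.1·(-4, 25) = (-1.6, 0)
Step 2: at (-1.6, 0), ∇h = (-3.2, 0) → (-1.6, 0) − 0.1·(-3.2, 0) = (-1.28, 0)
Step 3: at (-1.28, 0), ∇h = (-2.56, 0) → (-1.28, 0) − 0.1·(-2.56, 0) = (-1.024, 0)
Step 4: at (-1.024, 0), ∇h = (-2.048, 0) → (-1.024, 0) − 0.1·(-2.048, 0) = (-0.8192, 0)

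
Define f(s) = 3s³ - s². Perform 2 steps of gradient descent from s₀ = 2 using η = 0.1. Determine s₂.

f′(s) = 9s² - 2s
s₁ = 2 − 0.1·32 = -1.2
s₂ = -1.2 − 0.1·15.36 = -2.736

-2.736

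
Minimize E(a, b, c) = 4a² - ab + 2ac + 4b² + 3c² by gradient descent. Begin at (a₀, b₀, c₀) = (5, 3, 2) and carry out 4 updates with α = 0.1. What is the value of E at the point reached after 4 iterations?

∇E = (8a - b + 2c, -a + 8b, 2a + 6c)
(a₁, b₁, c₁) = (5, 3, 2) − 0.1·(41, 19, 22) = (0.9, 1.1, -0.2)
(a₂, b₂, c₂) = (0.9, 1.1, -0.2) − 0.1·(5.7, 7.9, 0.6) = (0.33, 0.31, -0.26)
(a₃, b₃, c₃) = (0.33, 0.31, -0.26) − 0.1·(1.81, 2.15, -0.9) = (0.149, 0.095, -0.17)
(a₄, b₄, c₄) = (0.149, 0.095, -0.17) − 0.1·(0.757, 0.611, -0.722) = (0.0733, 0.0339, -0.0978)
E(0.0733, 0.0339, -0.0978) = 0.03796057

0.03796057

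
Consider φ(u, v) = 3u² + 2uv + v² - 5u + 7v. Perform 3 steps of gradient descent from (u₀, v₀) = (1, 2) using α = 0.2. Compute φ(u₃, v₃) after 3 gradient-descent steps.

-21.466112

∇φ = (6u + 2v - 5, 2u + 2v + 7)
(u₁, v₁) = (1, 2) − 0.2·(5, 13) = (0, -0.6)
(u₂, v₂) = (0, -0.6) − 0.2·(-6.2, 5.8) = (1.24, -1.76)
(u₃, v₃) = (1.24, -1.76) − 0.2·(-1.08, 5.96) = (1.456, -2.952)
φ(1.456, -2.952) = -21.466112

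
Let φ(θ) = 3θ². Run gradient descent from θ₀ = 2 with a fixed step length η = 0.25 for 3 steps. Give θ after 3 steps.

φ′(θ) = 6θ
θ₁ = 2 − 0.25·12 = -1
θ₂ = -1 − 0.25·(-6) = 0.5
θ₃ = 0.5 − 0.25·3 = -0.25

-0.25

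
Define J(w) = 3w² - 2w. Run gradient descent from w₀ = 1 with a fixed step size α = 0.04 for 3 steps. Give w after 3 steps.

J′(w) = 6w - 2
Step 1: J′(1) = 4; w₁ = 1 − 0.04·4 = 0.84
Step 2: J′(0.84) = 3.04; w₂ = 0.84 − 0.04·3.04 = 0.7184
Step 3: J′(0.7184) = 2.3104; w₃ = 0.7184 − 0.04·2.3104 = 0.625984

0.625984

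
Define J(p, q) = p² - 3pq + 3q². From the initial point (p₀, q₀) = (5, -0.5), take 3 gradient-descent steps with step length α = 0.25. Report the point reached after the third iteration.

(1.7265625, 3.25)

∇J = (2p - 3q, -3p + 6q)
Step 1: at (5, -0.5), ∇J = (11.5, -18) → (5, -0.5) − 0.25·(11.5, -18) = (2.125, 4)
Step 2: at (2.125, 4), ∇J = (-7.75, 17.625) → (2.125, 4) − 0.25·(-7.75, 17.625) = (4.0625, -0.40625)
Step 3: at (4.0625, -0.40625), ∇J = (9.34375, -14.625) → (4.0625, -0.40625) − 0.25·(9.34375, -14.625) = (1.7265625, 3.25)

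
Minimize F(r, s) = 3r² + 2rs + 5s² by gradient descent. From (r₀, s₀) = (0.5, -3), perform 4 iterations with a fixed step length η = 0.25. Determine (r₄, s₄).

∇F = (6r + 2s, 2r + 10s)
(r₁, s₁) = (0.5, -3) − 0.25·(-3, -29) = (1.25, 4.25)
(r₂, s₂) = (1.25, 4.25) − 0.25·(16, 45) = (-2.75, -7)
(r₃, s₃) = (-2.75, -7) − 0.25·(-30.5, -75.5) = (4.875, 11.875)
(r₄, s₄) = (4.875, 11.875) − 0.25·(53, 128.5) = (-8.375, -20.25)

(-8.375, -20.25)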